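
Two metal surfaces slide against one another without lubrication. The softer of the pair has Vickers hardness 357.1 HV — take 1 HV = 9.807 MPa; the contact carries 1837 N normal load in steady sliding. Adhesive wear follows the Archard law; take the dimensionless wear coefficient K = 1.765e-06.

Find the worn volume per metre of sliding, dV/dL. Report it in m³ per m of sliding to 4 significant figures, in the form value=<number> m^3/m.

Intermediate values are displayed rounded. Each operation holds exact precision; rounded just once to 4 significant figures.
Convert: Hardness H = 357.1 HV × 9.807 MPa/HV = 3502 MPa = 3.502e+09 Pa.
SI base units throughout: W = 1837 N, H = 3.502e+09 Pa, K = 1.765e-06.
Wear rate dV/dL = K·W/H (independent of L): 1.765e-06 · 1837 / 3.502e+09 = 9.258e-13 m³/m.

value=9.258e-13 m^3/m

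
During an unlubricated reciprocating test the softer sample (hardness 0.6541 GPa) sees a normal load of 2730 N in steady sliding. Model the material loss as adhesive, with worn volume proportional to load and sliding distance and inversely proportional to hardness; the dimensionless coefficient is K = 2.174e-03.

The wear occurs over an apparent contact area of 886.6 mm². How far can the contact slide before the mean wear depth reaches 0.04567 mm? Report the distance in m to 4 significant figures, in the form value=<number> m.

value=4.463 m

The computation runs at exact precision; intermediate values are shown rounded. Rounded once at the end to 4 significant digits.
Convert: Hardness H = 0.6541 GPa = 6.541e+08 Pa.
Convert: Contact area A = 886.6 mm² = 8.866e-04 m².
Convert: Depth limit h_lim = 0.04567 mm = 4.567e-05 m.
In SI base units, W = 2730 N, H = 6.541e+08 Pa, K = 2.174e-03.
Permissible volume V_lim = h_lim·A = 4.567e-05 · 8.866e-04 = 4.049e-08 m³.
So the life L = V_lim·H/(K·W) = 4.049e-08 · 6.541e+08 / (2.174e-03 · 2730) = 4.463 m.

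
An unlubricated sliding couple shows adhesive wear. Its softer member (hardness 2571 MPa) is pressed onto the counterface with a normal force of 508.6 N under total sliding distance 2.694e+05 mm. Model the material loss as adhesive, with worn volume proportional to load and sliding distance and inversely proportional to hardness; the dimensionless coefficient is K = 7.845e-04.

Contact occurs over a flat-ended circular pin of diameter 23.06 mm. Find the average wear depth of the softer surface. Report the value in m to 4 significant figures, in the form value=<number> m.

value=1.001e-04 m

Intermediates appear rounded; the computation maintains full precision, and rounded once at the end to four significant figures.
Convert: Path length L = 2.694e+05 mm = 269.4 m.
Convert: Hardness H = 2571 MPa = 2.571e+09 Pa.
Convert: Pin diameter d = 23.06 mm = 0.02306 m. Contact area A = π·d²/4 = π·(0.02306 m)²/4 = 4.176e-04 m².
Expressed in SI base units: W = 508.6 N, H = 2.571e+09 Pa, K = 7.845e-04.
Archard volume V = K·W·L/H = 7.845e-04 · 508.6 · 269.4 / 2.571e+09 = 4.181e-08 m³.
Mean wear depth h = V/A = 4.181e-08 / 4.176e-04 = 1.001e-04 m.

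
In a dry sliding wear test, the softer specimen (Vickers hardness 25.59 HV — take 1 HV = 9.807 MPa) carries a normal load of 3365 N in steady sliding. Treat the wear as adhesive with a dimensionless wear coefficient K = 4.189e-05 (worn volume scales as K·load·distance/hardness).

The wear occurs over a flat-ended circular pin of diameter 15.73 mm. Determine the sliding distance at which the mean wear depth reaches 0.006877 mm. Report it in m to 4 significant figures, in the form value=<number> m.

Intermediate values appear rounded, and all working math carries exact precision — a single final rounding: four significant digits.
Convert: Hardness H = 25.59 HV × 9.807 MPa/HV = 251.0 MPa = 2.510e+08 Pa.
Convert: Pin diameter d = 15.73 mm = 0.01573 m. Contact area A = π·d²/4 = π·(0.01573 m)²/4 = 1.943e-04 m².
Convert: Depth limit h_lim = 0.006877 mm = 6.877e-06 m.
In SI base units, W = 3365 N, H = 2.510e+08 Pa, K = 4.189e-05.
Limit volume V_lim = h_lim·A = 6.877e-06 · 1.943e-04 = 1.336e-09 m³.
Inverting, life L = V_lim·H/(K·W) = 1.336e-09 · 2.510e+08 / (4.189e-05 · 3365) = 2.379 m.

value=2.379 m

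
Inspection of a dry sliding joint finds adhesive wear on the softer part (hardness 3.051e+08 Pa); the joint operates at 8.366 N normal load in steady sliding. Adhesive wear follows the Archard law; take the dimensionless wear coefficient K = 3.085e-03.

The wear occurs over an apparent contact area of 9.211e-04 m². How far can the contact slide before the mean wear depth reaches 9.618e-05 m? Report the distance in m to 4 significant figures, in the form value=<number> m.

The computation keeps full float precision; intermediates appear rounded — a lone final rounding: four significant figures.
As SI base values: W = 8.366 N, H = 3.051e+08 Pa, K = 3.085e-03.
Allowed volume V_lim = h_lim·A = 9.618e-05 · 9.211e-04 = 8.859e-08 m³.
Life L = V_lim·H/(K·W) = 8.859e-08 · 3.051e+08 / (3.085e-03 · 8.366) = 1047 m.

value=1047 m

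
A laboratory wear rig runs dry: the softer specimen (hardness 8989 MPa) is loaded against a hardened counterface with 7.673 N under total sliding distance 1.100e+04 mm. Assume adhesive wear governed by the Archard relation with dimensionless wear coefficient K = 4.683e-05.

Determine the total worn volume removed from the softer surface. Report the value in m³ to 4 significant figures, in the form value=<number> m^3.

The computation maintains exact precision. Displayed values are rounded; rounded just once: four significant digits.
Convert: Distance L = 1.100e+04 mm = 11.00 m.
Convert: Hardness H = 8989 MPa = 8.989e+09 Pa.
SI base units throughout: W = 7.673 N, H = 8.989e+09 Pa, K = 4.683e-05.
Archard volume V = K·W·L/H = 4.683e-05 · 7.673 · 11.00 / 8.989e+09 = 4.397e-13 m³.

value=4.397e-13 m^3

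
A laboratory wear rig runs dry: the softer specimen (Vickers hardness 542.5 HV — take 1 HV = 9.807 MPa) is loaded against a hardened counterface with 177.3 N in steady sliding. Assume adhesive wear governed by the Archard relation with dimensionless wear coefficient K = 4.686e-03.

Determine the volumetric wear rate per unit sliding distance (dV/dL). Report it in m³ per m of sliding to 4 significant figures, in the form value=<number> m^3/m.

Intermediates are printed rounded, and every step keeps exact precision. Rounded once at the end: four significant figures.
Hardness H = 542.5 HV × 9.807 MPa/HV = 5320 MPa = 5.320e+09 Pa.
Working in SI base units: W = 177.3 N, H = 5.320e+09 Pa, K = 4.686e-03.
The wear rate dV/dL = K·W/H, per unit distance: 4.686e-03 · 177.3 / 5.320e+09 = 1.562e-10 m³/m.

value=1.562e-10 m^3/m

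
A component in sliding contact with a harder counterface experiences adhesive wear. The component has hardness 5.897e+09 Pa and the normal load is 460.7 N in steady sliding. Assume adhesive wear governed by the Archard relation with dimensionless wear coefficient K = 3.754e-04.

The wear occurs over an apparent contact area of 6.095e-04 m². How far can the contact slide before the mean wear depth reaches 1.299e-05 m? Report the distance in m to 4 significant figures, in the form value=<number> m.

value=270.0 m

Every step keeps full float precision — displayed values are rounded. Rounded just once: 4 significant figures.
In SI base units, W = 460.7 N, H = 5.897e+09 Pa, K = 3.754e-04.
At the depth limit, V_lim = h_lim·A = 1.299e-05 · 6.095e-04 = 7.917e-09 m³.
So the life L = V_lim·H/(K·W) = 7.917e-09 · 5.897e+09 / (3.754e-04 · 460.7) = 270.0 m.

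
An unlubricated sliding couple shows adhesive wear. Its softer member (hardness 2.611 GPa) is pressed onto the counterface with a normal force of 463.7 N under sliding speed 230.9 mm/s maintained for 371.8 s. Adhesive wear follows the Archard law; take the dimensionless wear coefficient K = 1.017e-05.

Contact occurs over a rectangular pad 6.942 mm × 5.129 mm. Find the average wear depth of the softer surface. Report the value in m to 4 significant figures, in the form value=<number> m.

value=4.355e-06 m

All arithmetic holds full float precision — intermediate values appear rounded — rounded once at the end to four significant digits.
Convert: Sliding speed v = 230.9 mm/s = 0.2309 m/s. Distance L = v·t = 0.2309 m/s × 371.8 s = 85.85 m.
Convert: Hardness H = 2.611 GPa = 2.611e+09 Pa.
Convert: Pad sides 6.942 mm × 5.129 mm = 0.006942 m × 0.005129 m. Contact area A = 0.006942 m × 0.005129 m = 3.561e-05 m².
Restated in SI base units: W = 463.7 N, H = 2.611e+09 Pa, K = 1.017e-05.
The Archard volume V = K·W·L/H = 1.017e-05 · 463.7 · 85.85 / 2.611e+09 = 1.551e-10 m³.
Mean wear depth h = V/A = 1.551e-10 / 3.561e-05 = 4.355e-06 m.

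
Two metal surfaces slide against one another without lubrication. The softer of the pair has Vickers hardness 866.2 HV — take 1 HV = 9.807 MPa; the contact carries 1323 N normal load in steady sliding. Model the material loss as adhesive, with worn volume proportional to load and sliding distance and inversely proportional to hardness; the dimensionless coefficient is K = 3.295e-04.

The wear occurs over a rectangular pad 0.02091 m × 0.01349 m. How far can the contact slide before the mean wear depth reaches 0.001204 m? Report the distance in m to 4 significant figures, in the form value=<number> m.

value=6618 m

Shown intermediates are rounded; the computation carries full float precision, and one last rounding, at 4 significant digits.
Hardness H = 866.2 HV × 9.807 MPa/HV = 8495 MPa = 8.495e+09 Pa.
Contact area A = 0.02091 m × 0.01349 m = 2.821e-04 m².
In SI base units, W = 1323 N, H = 8.495e+09 Pa, K = 3.295e-04.
At the depth limit, V_lim = h_lim·A = 0.001204 · 2.821e-04 = 3.396e-07 m³.
Life L = V_lim·H/(K·W) = 3.396e-07 · 8.495e+09 / (3.295e-04 · 1323) = 6618 m.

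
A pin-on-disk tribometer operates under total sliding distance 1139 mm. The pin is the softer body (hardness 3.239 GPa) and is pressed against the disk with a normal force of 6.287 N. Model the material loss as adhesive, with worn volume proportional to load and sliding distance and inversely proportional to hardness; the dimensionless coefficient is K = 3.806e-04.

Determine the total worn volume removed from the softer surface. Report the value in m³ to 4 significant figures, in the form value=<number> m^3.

All arithmetic keeps exact precision, and intermediate values are shown rounded, and one last rounding to four significant figures.
Path length L = 1139 mm = 1.139 m.
Hardness H = 3.239 GPa = 3.239e+09 Pa.
Expressed in SI base units: W = 6.287 N, H = 3.239e+09 Pa, K = 3.806e-04.
Wear volume V = K·W·L/H = 3.806e-04 · 6.287 · 1.139 / 3.239e+09 = 8.414e-13 m³.

value=8.414e-13 m^3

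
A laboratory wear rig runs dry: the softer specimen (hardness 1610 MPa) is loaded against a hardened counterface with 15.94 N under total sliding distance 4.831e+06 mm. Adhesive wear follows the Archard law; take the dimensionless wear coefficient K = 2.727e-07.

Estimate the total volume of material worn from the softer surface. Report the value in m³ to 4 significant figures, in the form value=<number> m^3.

value=1.304e-11 m^3

The intermediates are printed rounded. The algebra maintains exact precision. Rounded just once to 4 significant digits.
Convert: Path length L = 4.831e+06 mm = 4831 m.
Convert: Hardness H = 1610 MPa = 1.610e+09 Pa.
Expressed in SI base units: W = 15.94 N, H = 1.610e+09 Pa, K = 2.727e-07.
Apply Archard: V = K·W·L/H = 2.727e-07 · 15.94 · 4831 / 1.610e+09 = 1.304e-11 m³.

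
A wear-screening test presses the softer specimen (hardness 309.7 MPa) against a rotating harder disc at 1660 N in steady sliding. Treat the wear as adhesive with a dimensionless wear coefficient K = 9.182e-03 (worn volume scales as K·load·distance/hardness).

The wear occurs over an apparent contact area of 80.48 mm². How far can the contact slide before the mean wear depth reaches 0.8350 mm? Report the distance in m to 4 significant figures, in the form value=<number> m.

All arithmetic holds exact precision; shown intermediates are rounded, and rounded once at the end, at four significant figures.
Hardness H = 309.7 MPa = 3.097e+08 Pa.
Contact area A = 80.48 mm² = 8.048e-05 m².
Depth limit h_lim = 0.8350 mm = 8.350e-04 m.
Expressed in SI base units: W = 1660 N, H = 3.097e+08 Pa, K = 9.182e-03.
Limit volume V_lim = h_lim·A = 8.350e-04 · 8.048e-05 = 6.720e-08 m³.
So the life L = V_lim·H/(K·W) = 6.720e-08 · 3.097e+08 / (9.182e-03 · 1660) = 1.365 m.

value=1.365 m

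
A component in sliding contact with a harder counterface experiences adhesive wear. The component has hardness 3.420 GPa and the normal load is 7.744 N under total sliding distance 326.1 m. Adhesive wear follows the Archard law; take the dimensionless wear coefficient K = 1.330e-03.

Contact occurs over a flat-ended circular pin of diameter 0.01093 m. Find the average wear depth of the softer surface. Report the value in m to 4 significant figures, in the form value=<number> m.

value=1.047e-05 m

Every step holds full float precision — the intermediates appear rounded, and rounded just once to 4 significant digits.
Convert: Hardness H = 3.420 GPa = 3.420e+09 Pa.
Convert: Contact area A = π·d²/4 = π·(0.01093 m)²/4 = 9.383e-05 m².
SI base units throughout: W = 7.744 N, H = 3.420e+09 Pa, K = 1.330e-03.
The Archard volume V = K·W·L/H = 1.330e-03 · 7.744 · 326.1 / 3.420e+09 = 9.821e-10 m³.
Average depth h = V/A = 9.821e-10 / 9.383e-05 = 1.047e-05 m.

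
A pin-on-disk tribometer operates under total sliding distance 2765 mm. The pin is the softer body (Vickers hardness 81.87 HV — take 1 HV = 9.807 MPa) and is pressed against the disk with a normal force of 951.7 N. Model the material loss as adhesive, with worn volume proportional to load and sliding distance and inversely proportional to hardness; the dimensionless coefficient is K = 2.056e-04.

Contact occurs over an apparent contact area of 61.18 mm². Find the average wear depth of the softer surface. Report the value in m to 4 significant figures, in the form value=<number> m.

value=1.101e-05 m

Shown intermediates are rounded — all arithmetic runs at exact precision — rounded just once, at four significant digits.
Distance covered L = 2765 mm = 2.765 m.
Hardness H = 81.87 HV × 9.807 MPa/HV = 802.9 MPa = 8.029e+08 Pa.
Contact area A = 61.18 mm² = 6.118e-05 m².
In SI base units, W = 951.7 N, H = 8.029e+08 Pa, K = 2.056e-04.
Wear volume V = K·W·L/H = 2.056e-04 · 951.7 · 2.765 / 8.029e+08 = 6.738e-10 m³.
Mean wear depth h = V/A = 6.738e-10 / 6.118e-05 = 1.101e-05 m.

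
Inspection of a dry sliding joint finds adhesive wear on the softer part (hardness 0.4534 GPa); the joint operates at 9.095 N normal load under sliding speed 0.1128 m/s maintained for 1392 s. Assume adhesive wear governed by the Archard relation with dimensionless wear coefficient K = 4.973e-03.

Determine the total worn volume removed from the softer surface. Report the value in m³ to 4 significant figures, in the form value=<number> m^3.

Displayed values are rounded. All working math holds full precision. Rounded just once, at four significant digits.
Convert: Distance covered L = v·t = 0.1128 m/s × 1392 s = 157.0 m.
Convert: Hardness H = 0.4534 GPa = 4.534e+08 Pa.
Working in SI base units: W = 9.095 N, H = 4.534e+08 Pa, K = 4.973e-03.
Wear volume V = K·W·L/H = 4.973e-03 · 9.095 · 157.0 / 4.534e+08 = 1.566e-08 m³.

value=1.566e-08 m^3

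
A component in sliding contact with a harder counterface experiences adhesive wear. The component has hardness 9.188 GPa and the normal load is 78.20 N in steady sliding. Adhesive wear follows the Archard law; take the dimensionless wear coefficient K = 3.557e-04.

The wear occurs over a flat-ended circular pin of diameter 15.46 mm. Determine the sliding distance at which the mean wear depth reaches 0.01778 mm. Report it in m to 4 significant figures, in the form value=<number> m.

value=1102 m

All arithmetic runs at full precision, and intermediates are shown rounded; rounded once at the end, at four significant digits.
Hardness H = 9.188 GPa = 9.188e+09 Pa.
Pin diameter d = 15.46 mm = 0.01546 m. Contact area A = π·d²/4 = π·(0.01546 m)²/4 = 1.877e-04 m².
Depth limit h_lim = 0.01778 mm = 1.778e-05 m.
Working in SI base units: W = 78.20 N, H = 9.188e+09 Pa, K = 3.557e-04.
Allowed volume V_lim = h_lim·A = 1.778e-05 · 1.877e-04 = 3.338e-09 m³.
Thus life L = V_lim·H/(K·W) = 3.338e-09 · 9.188e+09 / (3.557e-04 · 78.20) = 1102 m.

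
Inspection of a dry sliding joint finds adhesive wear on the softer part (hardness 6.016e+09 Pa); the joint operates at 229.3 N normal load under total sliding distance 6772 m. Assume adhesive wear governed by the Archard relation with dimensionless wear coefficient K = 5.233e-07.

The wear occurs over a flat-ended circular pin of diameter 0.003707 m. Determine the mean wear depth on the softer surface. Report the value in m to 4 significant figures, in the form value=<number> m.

The computation carries full float precision, and intermediates are displayed rounded, and rounded once at the end: four significant digits.
Convert: Contact area A = π·d²/4 = π·(0.003707 m)²/4 = 1.079e-05 m².
As SI base values: W = 229.3 N, H = 6.016e+09 Pa, K = 5.233e-07.
The Archard volume V = K·W·L/H = 5.233e-07 · 229.3 · 6772 / 6.016e+09 = 1.351e-10 m³.
Mean depth h = V/A = 1.351e-10 / 1.079e-05 = 1.251e-05 m.

value=1.251e-05 m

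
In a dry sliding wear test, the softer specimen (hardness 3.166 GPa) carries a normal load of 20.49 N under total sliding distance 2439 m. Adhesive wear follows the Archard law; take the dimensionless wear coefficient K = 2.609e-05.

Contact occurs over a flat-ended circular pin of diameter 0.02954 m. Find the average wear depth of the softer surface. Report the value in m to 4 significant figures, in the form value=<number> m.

value=6.009e-07 m

All arithmetic carries exact precision — the intermediates are printed rounded — rounded once at the end to four significant figures.
Hardness H = 3.166 GPa = 3.166e+09 Pa.
Contact area A = π·d²/4 = π·(0.02954 m)²/4 = 6.853e-04 m².
As SI base values: W = 20.49 N, H = 3.166e+09 Pa, K = 2.609e-05.
Archard volume V = K·W·L/H = 2.609e-05 · 20.49 · 2439 / 3.166e+09 = 4.118e-10 m³.
Wear depth h = V/A = 4.118e-10 / 6.853e-04 = 6.009e-07 m.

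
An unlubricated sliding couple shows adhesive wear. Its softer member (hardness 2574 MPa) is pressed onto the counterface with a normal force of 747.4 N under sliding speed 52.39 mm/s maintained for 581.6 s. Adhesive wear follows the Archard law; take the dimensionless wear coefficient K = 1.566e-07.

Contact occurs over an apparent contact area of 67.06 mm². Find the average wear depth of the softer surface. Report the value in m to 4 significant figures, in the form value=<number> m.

value=2.066e-08 m

The algebra holds exact precision. Displayed values are rounded, and a lone final rounding, at four significant digits.
Sliding speed v = 52.39 mm/s = 0.05239 m/s. Distance covered L = v·t = 0.05239 m/s × 581.6 s = 30.47 m.
Hardness H = 2574 MPa = 2.574e+09 Pa.
Contact area A = 67.06 mm² = 6.706e-05 m².
SI base units throughout: W = 747.4 N, H = 2.574e+09 Pa, K = 1.566e-07.
Worn volume V = K·W·L/H = 1.566e-07 · 747.4 · 30.47 / 2.574e+09 = 1.386e-12 m³.
Depth of wear h = V/A = 1.386e-12 / 6.706e-05 = 2.066e-08 m.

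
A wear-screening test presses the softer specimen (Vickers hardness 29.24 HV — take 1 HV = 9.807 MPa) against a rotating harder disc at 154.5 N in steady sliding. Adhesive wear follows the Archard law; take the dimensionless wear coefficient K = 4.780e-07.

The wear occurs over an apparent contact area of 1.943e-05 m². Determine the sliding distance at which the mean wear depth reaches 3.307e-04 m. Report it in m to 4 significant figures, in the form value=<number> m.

value=2.495e+04 m

Intermediates are displayed rounded; the computation carries exact precision, and rounded once at the end: four significant digits.
Convert: Hardness H = 29.24 HV × 9.807 MPa/HV = 286.8 MPa = 2.868e+08 Pa.
Collected in SI base units: W = 154.5 N, H = 2.868e+08 Pa, K = 4.780e-07.
Wearable volume V_lim = h_lim·A = 3.307e-04 · 1.943e-05 = 6.426e-09 m³.
Sliding life L = V_lim·H/(K·W) = 6.426e-09 · 2.868e+08 / (4.780e-07 · 154.5) = 2.495e+04 m.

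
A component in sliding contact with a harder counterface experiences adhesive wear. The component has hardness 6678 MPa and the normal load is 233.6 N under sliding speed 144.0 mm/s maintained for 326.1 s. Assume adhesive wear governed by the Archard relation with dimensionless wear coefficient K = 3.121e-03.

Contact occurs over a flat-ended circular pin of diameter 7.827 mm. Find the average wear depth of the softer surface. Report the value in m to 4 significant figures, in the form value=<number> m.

Quoted intermediates are rounded, and the computation carries full precision. Rounded once at the end, at four significant figures.
Convert: Sliding speed v = 144.0 mm/s = 0.1440 m/s. Total distance L = v·t = 0.1440 m/s × 326.1 s = 46.96 m.
Convert: Hardness H = 6678 MPa = 6.678e+09 Pa.
Convert: Pin diameter d = 7.827 mm = 0.007827 m. Contact area A = π·d²/4 = π·(0.007827 m)²/4 = 4.812e-05 m².
Expressed in SI base units: W = 233.6 N, H = 6.678e+09 Pa, K = 3.121e-03.
Worn volume V = K·W·L/H = 3.121e-03 · 233.6 · 46.96 / 6.678e+09 = 5.127e-09 m³.
Wear depth h = V/A = 5.127e-09 / 4.812e-05 = 1.065e-04 m.

value=1.065e-04 m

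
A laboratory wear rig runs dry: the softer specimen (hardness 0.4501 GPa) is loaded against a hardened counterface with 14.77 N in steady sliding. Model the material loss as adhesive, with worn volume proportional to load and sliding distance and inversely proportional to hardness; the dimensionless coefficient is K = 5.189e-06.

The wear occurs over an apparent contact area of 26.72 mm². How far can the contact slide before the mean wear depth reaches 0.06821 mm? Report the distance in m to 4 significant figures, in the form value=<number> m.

value=1.070e+04 m

Intermediates appear rounded; every step runs at full precision — one final rounding, at 4 significant digits.
Hardness H = 0.4501 GPa = 4.501e+08 Pa.
Contact area A = 26.72 mm² = 2.672e-05 m².
Depth limit h_lim = 0.06821 mm = 6.821e-05 m.
Collected in SI base units: W = 14.77 N, H = 4.501e+08 Pa, K = 5.189e-06.
Volume at the limit: V_lim = h_lim·A = 6.821e-05 · 2.672e-05 = 1.823e-09 m³.
Thus life L = V_lim·H/(K·W) = 1.823e-09 · 4.501e+08 / (5.189e-06 · 14.77) = 1.070e+04 m.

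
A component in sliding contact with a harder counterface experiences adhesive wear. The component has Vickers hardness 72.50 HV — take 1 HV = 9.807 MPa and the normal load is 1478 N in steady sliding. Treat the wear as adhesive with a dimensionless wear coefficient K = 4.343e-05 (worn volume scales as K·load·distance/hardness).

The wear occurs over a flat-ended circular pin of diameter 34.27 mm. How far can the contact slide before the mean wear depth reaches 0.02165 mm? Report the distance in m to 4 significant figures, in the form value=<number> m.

value=221.2 m

Intermediates are displayed rounded — the computation runs at exact precision — rounded just once: four significant digits.
Hardness H = 72.50 HV × 9.807 MPa/HV = 711.0 MPa = 7.110e+08 Pa.
Pin diameter d = 34.27 mm = 0.03427 m. Contact area A = π·d²/4 = π·(0.03427 m)²/4 = 9.224e-04 m².
Depth limit h_lim = 0.02165 mm = 2.165e-05 m.
SI base units throughout: W = 1478 N, H = 7.110e+08 Pa, K = 4.343e-05.
Limit volume V_lim = h_lim·A = 2.165e-05 · 9.224e-04 = 1.997e-08 m³.
Inverting, life L = V_lim·H/(K·W) = 1.997e-08 · 7.110e+08 / (4.343e-05 · 1478) = 221.2 m.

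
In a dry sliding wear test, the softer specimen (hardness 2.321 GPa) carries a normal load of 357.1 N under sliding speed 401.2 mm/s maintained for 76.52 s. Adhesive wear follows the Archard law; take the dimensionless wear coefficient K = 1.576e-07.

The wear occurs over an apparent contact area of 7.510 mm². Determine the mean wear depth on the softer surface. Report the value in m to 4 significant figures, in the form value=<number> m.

value=9.912e-08 m

Displayed values are rounded; every step maintains exact precision; rounded once at the end: four significant figures.
Sliding speed v = 401.2 mm/s = 0.4012 m/s. Distance covered L = v·t = 0.4012 m/s × 76.52 s = 30.70 m.
Hardness H = 2.321 GPa = 2.321e+09 Pa.
Contact area A = 7.510 mm² = 7.510e-06 m².
SI base units throughout: W = 357.1 N, H = 2.321e+09 Pa, K = 1.576e-07.
Volume removed: V = K·W·L/H = 1.576e-07 · 357.1 · 30.70 / 2.321e+09 = 7.444e-13 m³.
Mean depth h = V/A = 7.444e-13 / 7.510e-06 = 9.912e-08 m.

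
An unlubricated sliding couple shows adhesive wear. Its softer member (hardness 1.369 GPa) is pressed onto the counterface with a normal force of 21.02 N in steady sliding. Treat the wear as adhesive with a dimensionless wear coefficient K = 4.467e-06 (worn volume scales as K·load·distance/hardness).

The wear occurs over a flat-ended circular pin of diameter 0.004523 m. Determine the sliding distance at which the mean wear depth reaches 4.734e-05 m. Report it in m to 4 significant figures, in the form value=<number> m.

The intermediates appear rounded — the computation runs at exact precision. Rounded just once to 4 significant digits.
Convert: Hardness H = 1.369 GPa = 1.369e+09 Pa.
Convert: Contact area A = π·d²/4 = π·(0.004523 m)²/4 = 1.607e-05 m².
Collected in SI base units: W = 21.02 N, H = 1.369e+09 Pa, K = 4.467e-06.
Wearable volume V_lim = h_lim·A = 4.734e-05 · 1.607e-05 = 7.606e-10 m³.
Thus life L = V_lim·H/(K·W) = 7.606e-10 · 1.369e+09 / (4.467e-06 · 21.02) = 1.109e+04 m.

value=1.109e+04 m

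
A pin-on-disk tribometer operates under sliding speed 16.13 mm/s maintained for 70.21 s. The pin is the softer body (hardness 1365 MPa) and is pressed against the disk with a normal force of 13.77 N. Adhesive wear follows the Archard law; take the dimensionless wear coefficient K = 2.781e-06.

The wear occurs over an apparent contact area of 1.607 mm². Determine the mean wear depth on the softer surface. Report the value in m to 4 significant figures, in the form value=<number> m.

value=1.977e-08 m

Intermediate values are shown rounded; each operation maintains full precision. Rounded just once, at four significant figures.
Convert: Sliding speed v = 16.13 mm/s = 0.01613 m/s. Sliding distance L = v·t = 0.01613 m/s × 70.21 s = 1.132 m.
Convert: Hardness H = 1365 MPa = 1.365e+09 Pa.
Convert: Contact area A = 1.607 mm² = 1.607e-06 m².
In SI base units: W = 13.77 N, H = 1.365e+09 Pa, K = 2.781e-06.
The Archard volume V = K·W·L/H = 2.781e-06 · 13.77 · 1.132 / 1.365e+09 = 3.177e-14 m³.
Mean depth h = V/A = 3.177e-14 / 1.607e-06 = 1.977e-08 m.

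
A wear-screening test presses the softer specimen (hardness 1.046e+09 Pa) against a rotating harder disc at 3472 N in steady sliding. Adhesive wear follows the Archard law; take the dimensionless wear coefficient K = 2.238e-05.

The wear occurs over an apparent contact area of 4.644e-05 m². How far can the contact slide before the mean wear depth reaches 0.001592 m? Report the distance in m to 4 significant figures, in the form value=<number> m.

value=995.2 m

Shown intermediates are rounded. The algebra carries exact precision, and rounded once at the end, at four significant figures.
Collected in SI base units: W = 3472 N, H = 1.046e+09 Pa, K = 2.238e-05.
Allowed volume V_lim = h_lim·A = 0.001592 · 4.644e-05 = 7.393e-08 m³.
So the life L = V_lim·H/(K·W) = 7.393e-08 · 1.046e+09 / (2.238e-05 · 3472) = 995.2 m.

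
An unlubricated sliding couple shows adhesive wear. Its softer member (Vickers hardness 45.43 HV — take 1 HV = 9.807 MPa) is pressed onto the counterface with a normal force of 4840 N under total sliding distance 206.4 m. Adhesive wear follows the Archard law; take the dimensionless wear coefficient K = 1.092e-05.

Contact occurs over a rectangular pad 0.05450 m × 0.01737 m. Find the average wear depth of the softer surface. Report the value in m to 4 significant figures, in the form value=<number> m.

value=2.586e-05 m

Intermediate values are printed rounded — all arithmetic keeps full float precision — rounded once at the end to 4 significant figures.
Hardness H = 45.43 HV × 9.807 MPa/HV = 445.5 MPa = 4.455e+08 Pa.
Contact area A = 0.05450 m × 0.01737 m = 9.467e-04 m².
In SI base units, W = 4840 N, H = 4.455e+08 Pa, K = 1.092e-05.
Apply Archard: V = K·W·L/H = 1.092e-05 · 4840 · 206.4 / 4.455e+08 = 2.448e-08 m³.
Wear depth h = V/A = 2.448e-08 / 9.467e-04 = 2.586e-05 m.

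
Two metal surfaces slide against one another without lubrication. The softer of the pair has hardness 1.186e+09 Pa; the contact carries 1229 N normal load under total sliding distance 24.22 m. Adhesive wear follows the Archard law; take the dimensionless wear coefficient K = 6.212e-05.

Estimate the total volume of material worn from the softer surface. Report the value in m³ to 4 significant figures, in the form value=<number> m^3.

The algebra runs at exact precision, and intermediates are printed rounded — a single final rounding to 4 significant figures.
Working in SI base units: W = 1229 N, H = 1.186e+09 Pa, K = 6.212e-05.
Volume removed: V = K·W·L/H = 6.212e-05 · 1229 · 24.22 / 1.186e+09 = 1.559e-09 m³.

value=1.559e-09 m^3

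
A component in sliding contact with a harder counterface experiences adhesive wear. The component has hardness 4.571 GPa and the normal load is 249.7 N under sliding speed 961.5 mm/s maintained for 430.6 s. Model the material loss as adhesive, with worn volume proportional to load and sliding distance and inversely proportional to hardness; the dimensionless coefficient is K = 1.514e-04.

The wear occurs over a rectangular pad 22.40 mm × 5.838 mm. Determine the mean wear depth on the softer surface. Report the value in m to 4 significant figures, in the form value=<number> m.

The computation holds full float precision, and intermediates are displayed rounded; one last rounding, at four significant digits.
Convert: Sliding speed v = 961.5 mm/s = 0.9615 m/s. The distance L = v·t = 0.9615 m/s × 430.6 s = 414.0 m.
Convert: Hardness H = 4.571 GPa = 4.571e+09 Pa.
Convert: Pad sides 22.40 mm × 5.838 mm = 0.02240 m × 0.005838 m. Contact area A = 0.02240 m × 0.005838 m = 1.308e-04 m².
SI base units throughout: W = 249.7 N, H = 4.571e+09 Pa, K = 1.514e-04.
Volume removed: V = K·W·L/H = 1.514e-04 · 249.7 · 414.0 / 4.571e+09 = 3.424e-09 m³.
Depth of wear h = V/A = 3.424e-09 / 1.308e-04 = 2.618e-05 m.

value=2.618e-05 m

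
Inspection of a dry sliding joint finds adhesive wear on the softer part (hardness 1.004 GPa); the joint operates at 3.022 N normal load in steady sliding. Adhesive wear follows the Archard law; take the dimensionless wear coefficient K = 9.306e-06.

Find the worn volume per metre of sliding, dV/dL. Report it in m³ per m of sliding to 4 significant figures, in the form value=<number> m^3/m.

value=2.801e-14 m^3/m

Quoted intermediates are rounded, and all working math holds exact precision. Rounded once at the end: four significant figures.
Hardness H = 1.004 GPa = 1.004e+09 Pa.
SI base units throughout: W = 3.022 N, H = 1.004e+09 Pa, K = 9.306e-06.
Rate of wear dV/dL = K·W/H (no L dependence): 9.306e-06 · 3.022 / 1.004e+09 = 2.801e-14 m³/m.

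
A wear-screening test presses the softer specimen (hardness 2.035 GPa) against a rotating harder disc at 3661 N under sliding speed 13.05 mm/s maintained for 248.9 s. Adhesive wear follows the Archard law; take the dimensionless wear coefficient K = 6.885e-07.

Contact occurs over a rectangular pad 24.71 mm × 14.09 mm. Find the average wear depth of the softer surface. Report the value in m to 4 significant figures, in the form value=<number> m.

The intermediates are displayed rounded, and all arithmetic holds full precision; rounded once at the end to 4 significant figures.
Convert: Sliding speed v = 13.05 mm/s = 0.01305 m/s. The distance L = v·t = 0.01305 m/s × 248.9 s = 3.248 m.
Convert: Hardness H = 2.035 GPa = 2.035e+09 Pa.
Convert: Pad sides 24.71 mm × 14.09 mm = 0.02471 m × 0.01409 m. Contact area A = 0.02471 m × 0.01409 m = 3.482e-04 m².
In SI base units, W = 3661 N, H = 2.035e+09 Pa, K = 6.885e-07.
Wear volume V = K·W·L/H = 6.885e-07 · 3661 · 3.248 / 2.035e+09 = 4.023e-12 m³.
Depth of wear h = V/A = 4.023e-12 / 3.482e-04 = 1.156e-08 m.

value=1.156e-08 m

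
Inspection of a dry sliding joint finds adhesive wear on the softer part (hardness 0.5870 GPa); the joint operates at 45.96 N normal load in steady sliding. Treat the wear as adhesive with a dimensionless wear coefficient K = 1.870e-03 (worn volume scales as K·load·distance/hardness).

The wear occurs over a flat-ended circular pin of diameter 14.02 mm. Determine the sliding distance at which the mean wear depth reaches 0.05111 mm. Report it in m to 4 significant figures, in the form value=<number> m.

Shown intermediates are rounded — each operation keeps exact precision, and a lone final rounding to 4 significant figures.
Hardness H = 0.5870 GPa = 5.870e+08 Pa.
Pin diameter d = 14.02 mm = 0.01402 m. Contact area A = π·d²/4 = π·(0.01402 m)²/4 = 1.544e-04 m².
Depth limit h_lim = 0.05111 mm = 5.111e-05 m.
Collected in SI base units: W = 45.96 N, H = 5.870e+08 Pa, K = 1.870e-03.
Permissible volume V_lim = h_lim·A = 5.111e-05 · 1.544e-04 = 7.890e-09 m³.
Inverting, life L = V_lim·H/(K·W) = 7.890e-09 · 5.870e+08 / (1.870e-03 · 45.96) = 53.89 m.

value=53.89 m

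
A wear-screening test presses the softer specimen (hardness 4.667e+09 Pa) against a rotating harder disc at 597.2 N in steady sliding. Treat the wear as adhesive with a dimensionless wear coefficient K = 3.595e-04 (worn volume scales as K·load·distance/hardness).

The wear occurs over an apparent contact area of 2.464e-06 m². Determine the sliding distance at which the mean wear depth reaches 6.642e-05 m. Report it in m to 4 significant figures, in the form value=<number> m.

Intermediate values are printed rounded; all arithmetic runs at exact precision. Rounded once at the end, at four significant digits.
In SI base units: W = 597.2 N, H = 4.667e+09 Pa, K = 3.595e-04.
Allowed volume V_lim = h_lim·A = 6.642e-05 · 2.464e-06 = 1.637e-10 m³.
So the life L = V_lim·H/(K·W) = 1.637e-10 · 4.667e+09 / (3.595e-04 · 597.2) = 3.558 m.

value=3.558 m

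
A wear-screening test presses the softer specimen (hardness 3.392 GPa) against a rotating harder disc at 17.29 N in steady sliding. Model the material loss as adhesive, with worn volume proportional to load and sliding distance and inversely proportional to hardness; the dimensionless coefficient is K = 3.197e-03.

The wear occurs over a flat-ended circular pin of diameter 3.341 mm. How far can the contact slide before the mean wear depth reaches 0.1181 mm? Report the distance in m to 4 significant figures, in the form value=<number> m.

Each operation holds full float precision, and shown intermediates are rounded; one last rounding to four significant figures.
Hardness H = 3.392 GPa = 3.392e+09 Pa.
Pin diameter d = 3.341 mm = 0.003341 m. Contact area A = π·d²/4 = π·(0.003341 m)²/4 = 8.767e-06 m².
Depth limit h_lim = 0.1181 mm = 1.181e-04 m.
In SI base units, W = 17.29 N, H = 3.392e+09 Pa, K = 3.197e-03.
Allowed volume V_lim = h_lim·A = 1.181e-04 · 8.767e-06 = 1.035e-09 m³.
Sliding life L = V_lim·H/(K·W) = 1.035e-09 · 3.392e+09 / (3.197e-03 · 17.29) = 63.53 m.

value=63.53 m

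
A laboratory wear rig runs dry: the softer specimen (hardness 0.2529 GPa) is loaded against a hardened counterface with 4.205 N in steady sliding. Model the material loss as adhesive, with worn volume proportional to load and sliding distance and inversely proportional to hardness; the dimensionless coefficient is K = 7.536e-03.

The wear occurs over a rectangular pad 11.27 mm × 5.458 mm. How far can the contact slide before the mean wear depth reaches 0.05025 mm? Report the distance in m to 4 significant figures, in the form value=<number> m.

The intermediates are displayed rounded. The computation holds full float precision; one final rounding, at 4 significant figures.
Hardness H = 0.2529 GPa = 2.529e+08 Pa.
Pad sides 11.27 mm × 5.458 mm = 0.01127 m × 0.005458 m. Contact area A = 0.01127 m × 0.005458 m = 6.151e-05 m².
Depth limit h_lim = 0.05025 mm = 5.025e-05 m.
As SI base values: W = 4.205 N, H = 2.529e+08 Pa, K = 7.536e-03.
Wearable volume V_lim = h_lim·A = 5.025e-05 · 6.151e-05 = 3.091e-09 m³.
So the life L = V_lim·H/(K·W) = 3.091e-09 · 2.529e+08 / (7.536e-03 · 4.205) = 24.67 m.

value=24.67 m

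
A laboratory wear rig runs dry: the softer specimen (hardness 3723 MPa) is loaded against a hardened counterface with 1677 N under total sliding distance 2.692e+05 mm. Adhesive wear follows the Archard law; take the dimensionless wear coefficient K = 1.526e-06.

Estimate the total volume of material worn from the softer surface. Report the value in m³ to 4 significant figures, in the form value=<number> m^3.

The intermediates are shown rounded — every step runs at full precision. Rounded once at the end to 4 significant digits.
Distance L = 2.692e+05 mm = 269.2 m.
Hardness H = 3723 MPa = 3.723e+09 Pa.
As SI base values: W = 1677 N, H = 3.723e+09 Pa, K = 1.526e-06.
Wear volume V = K·W·L/H = 1.526e-06 · 1677 · 269.2 / 3.723e+09 = 1.850e-10 m³.

value=1.850e-10 m^3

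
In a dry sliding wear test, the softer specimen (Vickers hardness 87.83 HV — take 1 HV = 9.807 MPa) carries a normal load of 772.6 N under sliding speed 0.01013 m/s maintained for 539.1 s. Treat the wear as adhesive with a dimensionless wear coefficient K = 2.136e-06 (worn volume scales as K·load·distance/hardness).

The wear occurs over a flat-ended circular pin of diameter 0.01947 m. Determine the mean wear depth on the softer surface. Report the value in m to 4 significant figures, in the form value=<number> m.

value=3.514e-08 m

The intermediates appear rounded; all working math runs at exact precision; one last rounding: four significant digits.
Path length L = v·t = 0.01013 m/s × 539.1 s = 5.461 m.
Hardness H = 87.83 HV × 9.807 MPa/HV = 861.3 MPa = 8.613e+08 Pa.
Contact area A = π·d²/4 = π·(0.01947 m)²/4 = 2.977e-04 m².
Restated in SI base units: W = 772.6 N, H = 8.613e+08 Pa, K = 2.136e-06.
Volume removed: V = K·W·L/H = 2.136e-06 · 772.6 · 5.461 / 8.613e+08 = 1.046e-11 m³.
Wear depth h = V/A = 1.046e-11 / 2.977e-04 = 3.514e-08 m.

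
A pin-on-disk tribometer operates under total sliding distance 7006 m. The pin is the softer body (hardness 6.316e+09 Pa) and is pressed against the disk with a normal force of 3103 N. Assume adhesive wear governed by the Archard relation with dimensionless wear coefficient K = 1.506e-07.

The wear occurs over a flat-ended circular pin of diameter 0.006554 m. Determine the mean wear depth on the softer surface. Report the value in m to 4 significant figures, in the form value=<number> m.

value=1.536e-05 m

The computation runs at full float precision; intermediates are displayed rounded, and a single final rounding: four significant digits.
Contact area A = π·d²/4 = π·(0.006554 m)²/4 = 3.374e-05 m².
In SI base units: W = 3103 N, H = 6.316e+09 Pa, K = 1.506e-07.
Wear volume V = K·W·L/H = 1.506e-07 · 3103 · 7006 / 6.316e+09 = 5.184e-10 m³.
Depth h = V/A = 5.184e-10 / 3.374e-05 = 1.536e-05 m.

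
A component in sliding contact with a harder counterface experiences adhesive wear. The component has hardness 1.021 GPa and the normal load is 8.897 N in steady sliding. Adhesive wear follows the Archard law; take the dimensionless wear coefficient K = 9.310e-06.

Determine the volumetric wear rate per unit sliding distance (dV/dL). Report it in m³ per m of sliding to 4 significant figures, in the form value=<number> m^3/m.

The intermediates are shown rounded. All working math holds exact precision; a lone final rounding to 4 significant digits.
Hardness H = 1.021 GPa = 1.021e+09 Pa.
Expressed in SI base units: W = 8.897 N, H = 1.021e+09 Pa, K = 9.310e-06.
Rate of wear dV/dL = K·W/H, per unit distance: 9.310e-06 · 8.897 / 1.021e+09 = 8.113e-14 m³/m.

value=8.113e-14 m^3/m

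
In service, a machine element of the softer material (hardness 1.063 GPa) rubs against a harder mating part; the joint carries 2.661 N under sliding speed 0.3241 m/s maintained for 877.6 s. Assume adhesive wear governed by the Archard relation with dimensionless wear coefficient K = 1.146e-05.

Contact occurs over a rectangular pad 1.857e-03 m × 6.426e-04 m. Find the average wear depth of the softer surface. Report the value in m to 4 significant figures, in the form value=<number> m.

value=6.838e-06 m

All working math runs at exact precision; printed values are rounded. Rounded once at the end to four significant figures.
Convert: The distance L = v·t = 0.3241 m/s × 877.6 s = 284.4 m.
Convert: Hardness H = 1.063 GPa = 1.063e+09 Pa.
Convert: Contact area A = 1.857e-03 m × 6.426e-04 m = 1.193e-06 m².
Working in SI base units: W = 2.661 N, H = 1.063e+09 Pa, K = 1.146e-05.
Volume removed: V = K·W·L/H = 1.146e-05 · 2.661 · 284.4 / 1.063e+09 = 8.160e-12 m³.
Mean wear depth h = V/A = 8.160e-12 / 1.193e-06 = 6.838e-06 m.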